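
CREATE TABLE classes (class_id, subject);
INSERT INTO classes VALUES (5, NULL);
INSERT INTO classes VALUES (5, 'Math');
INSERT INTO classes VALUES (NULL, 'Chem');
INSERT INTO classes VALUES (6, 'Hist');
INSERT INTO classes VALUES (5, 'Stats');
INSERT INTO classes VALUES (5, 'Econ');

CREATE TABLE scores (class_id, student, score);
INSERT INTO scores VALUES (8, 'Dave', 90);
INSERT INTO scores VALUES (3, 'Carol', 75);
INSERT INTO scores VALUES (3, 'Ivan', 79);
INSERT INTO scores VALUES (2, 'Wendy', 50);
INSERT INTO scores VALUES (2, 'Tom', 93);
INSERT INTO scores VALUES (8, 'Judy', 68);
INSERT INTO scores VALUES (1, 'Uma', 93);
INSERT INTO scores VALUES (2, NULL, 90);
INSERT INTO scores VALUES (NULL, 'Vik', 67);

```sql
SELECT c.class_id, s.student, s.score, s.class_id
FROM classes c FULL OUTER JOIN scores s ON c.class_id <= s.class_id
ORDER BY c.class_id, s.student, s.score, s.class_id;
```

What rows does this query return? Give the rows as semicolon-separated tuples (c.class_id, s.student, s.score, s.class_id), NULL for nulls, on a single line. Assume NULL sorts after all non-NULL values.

(5, Dave, 90, 8); (5, Dave, 90, 8); (5, Dave, 90, 8); (5, Dave, 90, 8); (5, Judy, 68, 8); (5, Judy, 68, 8); (5, Judy, 68, 8); (5, Judy, 68, 8); (6, Dave, 90, 8); (6, Judy, 68, 8); (NULL, Carol, 75, 3); (NULL, Ivan, 79, 3); (NULL, Tom, 93, 2); (NULL, Uma, 93, 1); (NULL, Vik, 67, NULL); (NULL, Wendy, 50, 2); (NULL, NULL, 90, 2); (NULL, NULL, NULL, NULL)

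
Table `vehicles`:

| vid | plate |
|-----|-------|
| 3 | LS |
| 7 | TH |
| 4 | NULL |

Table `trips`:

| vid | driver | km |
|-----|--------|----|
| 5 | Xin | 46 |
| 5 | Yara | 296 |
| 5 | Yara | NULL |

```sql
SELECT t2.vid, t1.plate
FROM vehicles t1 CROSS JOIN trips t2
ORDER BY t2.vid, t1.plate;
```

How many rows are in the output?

9

CROSS JOIN pairs every row of `vehicles` with every row of `trips`: 3 × 3 = 9 rows.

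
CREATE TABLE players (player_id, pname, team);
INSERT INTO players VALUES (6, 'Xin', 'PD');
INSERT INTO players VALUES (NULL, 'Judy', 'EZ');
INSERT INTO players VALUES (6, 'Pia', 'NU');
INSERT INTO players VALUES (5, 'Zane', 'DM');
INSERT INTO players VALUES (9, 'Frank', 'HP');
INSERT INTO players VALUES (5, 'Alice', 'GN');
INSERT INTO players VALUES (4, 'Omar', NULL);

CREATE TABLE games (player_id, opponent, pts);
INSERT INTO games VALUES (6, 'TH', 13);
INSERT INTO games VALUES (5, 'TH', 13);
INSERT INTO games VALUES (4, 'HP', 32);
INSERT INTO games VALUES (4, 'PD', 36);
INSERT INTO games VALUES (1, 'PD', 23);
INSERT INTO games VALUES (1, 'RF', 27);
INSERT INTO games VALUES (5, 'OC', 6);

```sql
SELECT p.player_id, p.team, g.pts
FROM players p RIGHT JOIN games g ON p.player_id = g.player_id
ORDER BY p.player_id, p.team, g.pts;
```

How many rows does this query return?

RIGHT JOIN keeps every row from `games`; unmatched rows get NULL for `players`'s columns.
Matching on p.player_id = g.player_id. A NULL in a compared column never satisfies the condition.
- p (player_id=6) pairs with 1 row(s) of g.
- p (player_id=NULL) has no partner in g.
- p (player_id=6) pairs with 1 row(s) of g.
- p (player_id=5) pairs with 2 row(s) of g.
- p (player_id=9) has no partner in g.
- p (player_id=5) pairs with 2 row(s) of g.
- p (player_id=4) pairs with 2 row(s) of g.
- plus 2 unmatched g row(s), each kept with NULL p columns.
Total: 8 matched + 2 padded = 10 rows.

10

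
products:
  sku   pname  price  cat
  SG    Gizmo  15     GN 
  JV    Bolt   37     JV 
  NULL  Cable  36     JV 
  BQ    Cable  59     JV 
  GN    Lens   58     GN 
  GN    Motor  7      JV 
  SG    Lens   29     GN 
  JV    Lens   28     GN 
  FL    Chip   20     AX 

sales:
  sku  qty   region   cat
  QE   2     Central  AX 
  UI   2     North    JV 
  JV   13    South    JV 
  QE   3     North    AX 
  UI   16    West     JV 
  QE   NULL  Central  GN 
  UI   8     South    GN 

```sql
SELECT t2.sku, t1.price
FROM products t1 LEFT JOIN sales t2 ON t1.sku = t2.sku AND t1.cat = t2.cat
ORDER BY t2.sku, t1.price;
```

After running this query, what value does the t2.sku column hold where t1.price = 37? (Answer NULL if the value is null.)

JV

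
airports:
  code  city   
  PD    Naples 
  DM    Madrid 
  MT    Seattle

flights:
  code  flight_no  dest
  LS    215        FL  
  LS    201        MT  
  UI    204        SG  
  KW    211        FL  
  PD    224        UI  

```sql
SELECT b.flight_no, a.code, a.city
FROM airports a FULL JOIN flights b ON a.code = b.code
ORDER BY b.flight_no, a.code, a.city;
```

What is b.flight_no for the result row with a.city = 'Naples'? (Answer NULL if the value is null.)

FULL OUTER JOIN keeps every row from both sides; unmatched rows get NULL for the other side's columns.
Matching on a.code = b.code.
- code=PD: 1 matching b row(s), so 1 row(s) emitted.
- code=DM: no b row matches, row kept with b columns NULL.
- code=MT: no b row matches, row kept with b columns NULL.
- 4 b row(s) had no a match → kept, a columns NULL.

224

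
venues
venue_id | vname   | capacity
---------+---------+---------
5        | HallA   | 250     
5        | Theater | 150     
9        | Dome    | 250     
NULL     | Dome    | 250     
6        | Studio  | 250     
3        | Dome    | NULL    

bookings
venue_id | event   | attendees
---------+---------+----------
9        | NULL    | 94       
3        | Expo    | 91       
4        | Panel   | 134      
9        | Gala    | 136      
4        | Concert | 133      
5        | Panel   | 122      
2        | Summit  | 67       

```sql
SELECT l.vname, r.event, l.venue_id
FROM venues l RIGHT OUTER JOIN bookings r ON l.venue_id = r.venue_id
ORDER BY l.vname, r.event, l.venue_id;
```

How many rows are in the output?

8

RIGHT JOIN keeps every row from `bookings`; unmatched rows get NULL for `venues`'s columns.
Matching on l.venue_id = r.venue_id. A NULL in a compared column never satisfies the condition.
Matched pairs: 5; unmatched r rows kept: 3.
Total: 5 matched + 3 padded = 8 rows.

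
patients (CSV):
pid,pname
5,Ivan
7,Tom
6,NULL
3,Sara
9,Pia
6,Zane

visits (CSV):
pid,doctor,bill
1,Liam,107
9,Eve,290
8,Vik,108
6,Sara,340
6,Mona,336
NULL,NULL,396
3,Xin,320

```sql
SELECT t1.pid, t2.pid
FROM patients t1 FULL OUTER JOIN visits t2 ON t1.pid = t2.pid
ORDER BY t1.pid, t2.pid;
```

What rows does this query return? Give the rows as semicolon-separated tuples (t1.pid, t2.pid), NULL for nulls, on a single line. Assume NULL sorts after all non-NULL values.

(3, 3); (5, NULL); (6, 6); (6, 6); (6, 6); (6, 6); (7, NULL); (9, 9); (NULL, 1); (NULL, 8); (NULL, NULL)

FULL OUTER JOIN keeps every row from both sides; unmatched rows get NULL for the other side's columns.
Matching on t1.pid = t2.pid. A NULL in a compared column never satisfies the condition.
Matched pairs: 6; unmatched t1 rows kept: 2; unmatched t2 rows kept: 3.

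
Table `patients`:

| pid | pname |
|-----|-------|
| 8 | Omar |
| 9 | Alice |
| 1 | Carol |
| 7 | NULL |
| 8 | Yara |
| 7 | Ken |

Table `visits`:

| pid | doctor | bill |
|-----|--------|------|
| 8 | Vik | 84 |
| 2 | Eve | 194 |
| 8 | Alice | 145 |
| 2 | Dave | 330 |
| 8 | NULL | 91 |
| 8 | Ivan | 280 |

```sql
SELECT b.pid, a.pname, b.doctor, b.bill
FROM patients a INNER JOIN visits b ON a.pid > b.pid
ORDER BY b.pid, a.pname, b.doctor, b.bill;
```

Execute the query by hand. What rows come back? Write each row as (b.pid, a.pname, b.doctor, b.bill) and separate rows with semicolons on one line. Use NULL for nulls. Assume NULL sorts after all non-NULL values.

INNER JOIN keeps only pairs where the ON condition holds.
Matching on a.pid > b.pid.
- a[0] pid=8 → 2 match(es) in b → 2 row(s).
- a[1] pid=9 → 6 match(es) in b → 6 row(s).
- a[2] pid=1 → no match; dropped.
- a[3] pid=7 → 2 match(es) in b → 2 row(s).
- a[4] pid=8 → 2 match(es) in b → 2 row(s).
- a[5] pid=7 → 2 match(es) in b → 2 row(s).

(2, Alice, Dave, 330); (2, Alice, Eve, 194); (2, Ken, Dave, 330); (2, Ken, Eve, 194); (2, Omar, Dave, 330); (2, Omar, Eve, 194); (2, Yara, Dave, 330); (2, Yara, Eve, 194); (2, NULL, Dave, 330); (2, NULL, Eve, 194); (8, Alice, Alice, 145); (8, Alice, Ivan, 280); (8, Alice, Vik, 84); (8, Alice, NULL, 91)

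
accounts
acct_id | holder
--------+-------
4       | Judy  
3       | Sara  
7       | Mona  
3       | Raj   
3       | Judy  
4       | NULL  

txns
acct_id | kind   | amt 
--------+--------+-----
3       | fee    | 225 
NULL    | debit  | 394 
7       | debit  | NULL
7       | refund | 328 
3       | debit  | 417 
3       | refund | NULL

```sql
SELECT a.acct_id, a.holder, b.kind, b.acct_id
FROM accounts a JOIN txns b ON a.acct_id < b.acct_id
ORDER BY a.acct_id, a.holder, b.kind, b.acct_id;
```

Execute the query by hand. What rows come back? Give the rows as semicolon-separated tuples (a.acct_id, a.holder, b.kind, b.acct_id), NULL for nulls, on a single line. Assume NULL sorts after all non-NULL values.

(3, Judy, debit, 7); (3, Judy, refund, 7); (3, Raj, debit, 7); (3, Raj, refund, 7); (3, Sara, debit, 7); (3, Sara, refund, 7); (4, Judy, debit, 7); (4, Judy, refund, 7); (4, NULL, debit, 7); (4, NULL, refund, 7)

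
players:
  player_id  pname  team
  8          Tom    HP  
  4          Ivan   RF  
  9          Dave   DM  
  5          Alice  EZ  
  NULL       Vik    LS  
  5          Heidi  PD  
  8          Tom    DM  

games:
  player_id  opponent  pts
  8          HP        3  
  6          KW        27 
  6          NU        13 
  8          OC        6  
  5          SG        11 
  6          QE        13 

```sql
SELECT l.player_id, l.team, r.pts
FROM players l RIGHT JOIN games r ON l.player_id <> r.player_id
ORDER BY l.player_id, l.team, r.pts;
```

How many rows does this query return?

RIGHT JOIN keeps every row from `games`; unmatched rows get NULL for `players`'s columns.
Matching on l.player_id <> r.player_id. A NULL in a compared column never satisfies the condition.
Matched pairs: 30; unmatched r rows kept: 0.
Total: 30 rows.

30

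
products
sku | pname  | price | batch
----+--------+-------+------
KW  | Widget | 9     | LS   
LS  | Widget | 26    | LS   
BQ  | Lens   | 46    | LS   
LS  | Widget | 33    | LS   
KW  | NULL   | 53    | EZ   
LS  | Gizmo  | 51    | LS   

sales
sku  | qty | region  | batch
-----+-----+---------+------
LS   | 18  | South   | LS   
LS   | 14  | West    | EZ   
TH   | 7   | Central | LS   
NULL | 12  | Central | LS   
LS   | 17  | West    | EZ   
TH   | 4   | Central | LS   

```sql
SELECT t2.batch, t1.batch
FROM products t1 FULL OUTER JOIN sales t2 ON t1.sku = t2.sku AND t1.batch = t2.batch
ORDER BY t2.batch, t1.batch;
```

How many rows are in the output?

11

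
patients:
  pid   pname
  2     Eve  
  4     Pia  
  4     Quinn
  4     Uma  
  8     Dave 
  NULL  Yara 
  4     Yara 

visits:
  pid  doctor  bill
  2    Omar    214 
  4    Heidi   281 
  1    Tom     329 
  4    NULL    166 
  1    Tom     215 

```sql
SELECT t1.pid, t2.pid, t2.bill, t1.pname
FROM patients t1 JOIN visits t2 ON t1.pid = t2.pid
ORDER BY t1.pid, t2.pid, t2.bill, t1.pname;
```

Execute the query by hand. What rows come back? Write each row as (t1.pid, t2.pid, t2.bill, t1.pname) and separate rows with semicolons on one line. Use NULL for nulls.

INNER JOIN keeps only pairs where the ON condition holds.
Matching on t1.pid = t2.pid. A NULL in a compared column never satisfies the condition.
- t1 (pid=2) pairs with 1 row(s) of t2.
- t1 (pid=4) pairs with 2 row(s) of t2.
- t1 (pid=4) pairs with 2 row(s) of t2.
- t1 (pid=4) pairs with 2 row(s) of t2.
- t1 (pid=8) has no partner → excluded.
- t1 (pid=NULL) has no partner → excluded.
- t1 (pid=4) pairs with 2 row(s) of t2.
After projecting and ordering:
t1.pid | t2.pid | t2.bill | t1.pname
2 | 2 | 214 | Eve
4 | 4 | 166 | Pia
4 | 4 | 166 | Quinn
4 | 4 | 166 | Uma
4 | 4 | 166 | Yara
4 | 4 | 281 | Pia
4 | 4 | 281 | Quinn
4 | 4 | 281 | Uma
4 | 4 | 281 | Yara

(2, 2, 214, Eve); (4, 4, 166, Pia); (4, 4, 166, Quinn); (4, 4, 166, Uma); (4, 4, 166, Yara); (4, 4, 281, Pia); (4, 4, 281, Quinn); (4, 4, 281, Uma); (4, 4, 281, Yara)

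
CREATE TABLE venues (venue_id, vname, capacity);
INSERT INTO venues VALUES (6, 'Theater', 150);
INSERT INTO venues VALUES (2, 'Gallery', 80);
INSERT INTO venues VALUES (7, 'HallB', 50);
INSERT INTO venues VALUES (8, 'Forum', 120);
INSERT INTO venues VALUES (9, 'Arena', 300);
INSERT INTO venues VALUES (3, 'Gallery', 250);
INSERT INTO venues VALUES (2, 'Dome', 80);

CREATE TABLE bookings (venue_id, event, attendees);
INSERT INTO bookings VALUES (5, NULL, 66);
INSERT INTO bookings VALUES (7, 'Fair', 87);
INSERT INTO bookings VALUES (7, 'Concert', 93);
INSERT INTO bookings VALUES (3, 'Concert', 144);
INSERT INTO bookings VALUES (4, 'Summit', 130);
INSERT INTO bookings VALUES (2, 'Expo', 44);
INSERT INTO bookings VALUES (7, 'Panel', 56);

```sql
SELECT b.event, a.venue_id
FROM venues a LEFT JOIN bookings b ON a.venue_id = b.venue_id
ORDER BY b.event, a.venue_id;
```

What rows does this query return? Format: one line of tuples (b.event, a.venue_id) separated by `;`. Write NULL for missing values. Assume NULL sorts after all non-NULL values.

(Concert, 3); (Concert, 7); (Expo, 2); (Expo, 2); (Fair, 7); (Panel, 7); (NULL, 6); (NULL, 8); (NULL, 9)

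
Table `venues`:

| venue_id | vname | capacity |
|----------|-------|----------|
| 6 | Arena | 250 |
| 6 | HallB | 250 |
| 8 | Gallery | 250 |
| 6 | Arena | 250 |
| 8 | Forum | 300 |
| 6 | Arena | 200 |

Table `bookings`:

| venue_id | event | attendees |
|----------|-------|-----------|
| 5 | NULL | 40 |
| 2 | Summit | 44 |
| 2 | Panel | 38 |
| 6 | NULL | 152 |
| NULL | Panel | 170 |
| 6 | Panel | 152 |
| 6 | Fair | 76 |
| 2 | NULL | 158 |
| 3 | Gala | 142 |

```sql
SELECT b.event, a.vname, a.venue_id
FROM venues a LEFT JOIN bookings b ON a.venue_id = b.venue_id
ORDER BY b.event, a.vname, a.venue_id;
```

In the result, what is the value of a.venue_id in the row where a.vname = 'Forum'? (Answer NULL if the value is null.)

LEFT JOIN keeps every row from `venues`; unmatched rows get NULL for `bookings`'s columns.
Matching on a.venue_id = b.venue_id. A NULL in a compared column never satisfies the condition.
- venue_id=6: 3 matching b row(s), so 3 row(s) emitted.
- venue_id=6: 3 matching b row(s), so 3 row(s) emitted.
- venue_id=8: no b row matches, row kept with b columns NULL.
- venue_id=6: 3 matching b row(s), so 3 row(s) emitted.
- venue_id=8: no b row matches, row kept with b columns NULL.
- venue_id=6: 3 matching b row(s), so 3 row(s) emitted.

8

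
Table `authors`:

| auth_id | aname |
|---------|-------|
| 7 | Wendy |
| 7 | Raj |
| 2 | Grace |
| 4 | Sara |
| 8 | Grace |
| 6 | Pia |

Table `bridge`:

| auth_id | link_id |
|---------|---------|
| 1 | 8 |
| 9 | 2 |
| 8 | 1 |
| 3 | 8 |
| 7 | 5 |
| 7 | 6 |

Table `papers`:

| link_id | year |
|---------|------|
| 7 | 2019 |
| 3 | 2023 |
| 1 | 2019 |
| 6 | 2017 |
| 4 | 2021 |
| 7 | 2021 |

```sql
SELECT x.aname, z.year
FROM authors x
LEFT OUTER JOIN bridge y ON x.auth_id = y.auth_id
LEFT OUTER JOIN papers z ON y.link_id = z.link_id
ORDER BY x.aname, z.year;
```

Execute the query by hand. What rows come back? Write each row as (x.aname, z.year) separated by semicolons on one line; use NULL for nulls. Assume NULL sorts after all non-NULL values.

Step 1 — x LEFT JOIN y on auth_id → 8 row(s).
Then LEFT JOIN `papers z` on link_id: each of those 8 rows is kept; rows whose y.link_id has no match in z get NULL for z's columns.

(Grace, 2019); (Grace, NULL); (Pia, NULL); (Raj, 2017); (Raj, NULL); (Sara, NULL); (Wendy, 2017); (Wendy, NULL)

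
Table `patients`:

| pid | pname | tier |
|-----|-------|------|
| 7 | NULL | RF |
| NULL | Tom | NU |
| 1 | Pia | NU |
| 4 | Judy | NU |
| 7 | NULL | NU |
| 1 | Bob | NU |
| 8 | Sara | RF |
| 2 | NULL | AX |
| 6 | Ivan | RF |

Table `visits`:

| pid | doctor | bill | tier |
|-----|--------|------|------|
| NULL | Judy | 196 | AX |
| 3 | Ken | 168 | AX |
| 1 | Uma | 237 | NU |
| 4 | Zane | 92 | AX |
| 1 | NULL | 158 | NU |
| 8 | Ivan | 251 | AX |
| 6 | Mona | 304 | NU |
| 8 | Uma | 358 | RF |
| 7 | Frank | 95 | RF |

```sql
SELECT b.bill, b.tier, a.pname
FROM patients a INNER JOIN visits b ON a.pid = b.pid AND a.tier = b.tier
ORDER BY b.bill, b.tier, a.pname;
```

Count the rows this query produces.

6

INNER JOIN keeps only pairs where the ON condition holds.
Matching on a.pid = b.pid AND a.tier = b.tier. A NULL in a compared column never satisfies the condition.
- a row (pid=7, tier=RF): matches 1 b row(s) → 1 output row(s).
- a row (pid=NULL, tier=NU): no match → dropped.
- a row (pid=1, tier=NU): matches 2 b row(s) → 2 output row(s).
- a row (pid=4, tier=NU): no match → dropped.
- a row (pid=7, tier=NU): no match → dropped.
- a row (pid=1, tier=NU): matches 2 b row(s) → 2 output row(s).
- a row (pid=8, tier=RF): matches 1 b row(s) → 1 output row(s).
- a row (pid=2, tier=AX): no match → dropped.
- a row (pid=6, tier=RF): no match → dropped.
Total: 6 rows.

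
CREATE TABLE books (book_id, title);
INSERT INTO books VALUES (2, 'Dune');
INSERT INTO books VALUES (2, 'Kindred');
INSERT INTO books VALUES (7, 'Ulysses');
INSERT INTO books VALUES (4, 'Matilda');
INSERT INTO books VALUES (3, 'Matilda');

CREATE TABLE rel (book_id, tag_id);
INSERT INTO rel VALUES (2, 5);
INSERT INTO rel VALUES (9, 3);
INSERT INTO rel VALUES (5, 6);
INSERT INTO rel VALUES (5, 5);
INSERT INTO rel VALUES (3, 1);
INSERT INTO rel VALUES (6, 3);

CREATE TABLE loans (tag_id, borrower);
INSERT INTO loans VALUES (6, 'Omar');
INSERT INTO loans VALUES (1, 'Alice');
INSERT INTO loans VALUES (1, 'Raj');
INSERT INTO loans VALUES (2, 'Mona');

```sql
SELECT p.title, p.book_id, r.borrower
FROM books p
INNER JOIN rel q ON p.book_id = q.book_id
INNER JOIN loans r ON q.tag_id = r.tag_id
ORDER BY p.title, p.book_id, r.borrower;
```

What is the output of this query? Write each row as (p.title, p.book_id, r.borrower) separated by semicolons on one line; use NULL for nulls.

Joins associate left-to-right: books INNER JOIN rel on book_id gives 3 intermediate row(s).
Then INNER JOIN `loans r` on tag_id: keep only rows whose q.tag_id appears in r.

(Matilda, 3, Alice); (Matilda, 3, Raj)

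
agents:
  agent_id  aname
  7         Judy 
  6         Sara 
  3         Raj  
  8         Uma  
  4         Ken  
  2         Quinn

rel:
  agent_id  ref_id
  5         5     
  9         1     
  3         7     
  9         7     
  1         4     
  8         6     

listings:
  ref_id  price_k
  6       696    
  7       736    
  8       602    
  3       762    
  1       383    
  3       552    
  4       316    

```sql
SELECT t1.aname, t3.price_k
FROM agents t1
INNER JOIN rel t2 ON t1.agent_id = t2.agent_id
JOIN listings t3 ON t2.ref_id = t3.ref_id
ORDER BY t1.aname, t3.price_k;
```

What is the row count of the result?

Step 1 — t1 INNER JOIN t2 on agent_id → 2 row(s).
Then INNER JOIN `listings t3` on ref_id: keep only rows whose t2.ref_id appears in t3.
Result: 2 row(s).

2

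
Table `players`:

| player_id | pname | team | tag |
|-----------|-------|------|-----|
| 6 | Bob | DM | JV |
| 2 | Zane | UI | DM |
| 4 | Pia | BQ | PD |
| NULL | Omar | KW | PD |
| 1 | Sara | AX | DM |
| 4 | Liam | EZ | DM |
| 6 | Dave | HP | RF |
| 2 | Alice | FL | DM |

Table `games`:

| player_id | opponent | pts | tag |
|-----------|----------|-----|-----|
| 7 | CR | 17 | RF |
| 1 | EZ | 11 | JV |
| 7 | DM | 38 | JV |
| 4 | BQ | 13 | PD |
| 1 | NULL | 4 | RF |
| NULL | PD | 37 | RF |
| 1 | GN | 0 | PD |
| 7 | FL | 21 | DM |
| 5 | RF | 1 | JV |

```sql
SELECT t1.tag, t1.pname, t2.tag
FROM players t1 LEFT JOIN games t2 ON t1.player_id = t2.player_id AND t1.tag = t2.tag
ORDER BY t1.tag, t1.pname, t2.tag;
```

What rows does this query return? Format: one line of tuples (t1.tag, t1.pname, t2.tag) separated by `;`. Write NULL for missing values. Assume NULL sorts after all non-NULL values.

(DM, Alice, NULL); (DM, Liam, NULL); (DM, Sara, NULL); (DM, Zane, NULL); (JV, Bob, NULL); (PD, Omar, NULL); (PD, Pia, PD); (RF, Dave, NULL)

LEFT JOIN keeps every row from `players`; unmatched rows get NULL for `games`'s columns.
Matching on t1.player_id = t2.player_id AND t1.tag = t2.tag. A NULL in a compared column never satisfies the condition.
Matched pairs: 1; unmatched t1 rows kept: 7.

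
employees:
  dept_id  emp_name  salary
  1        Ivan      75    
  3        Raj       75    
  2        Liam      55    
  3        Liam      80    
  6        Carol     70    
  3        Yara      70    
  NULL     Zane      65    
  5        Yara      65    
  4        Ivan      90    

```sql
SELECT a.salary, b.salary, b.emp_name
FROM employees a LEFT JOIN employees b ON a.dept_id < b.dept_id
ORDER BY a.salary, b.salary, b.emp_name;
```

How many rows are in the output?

27

LEFT JOIN keeps every row from `employees a`; unmatched rows get NULL for `employees b`'s columns.
Matching on a.dept_id < b.dept_id. A NULL in a compared column never satisfies the condition.
- dept_id=1: 7 matching b row(s), so 7 row(s) emitted.
- dept_id=3: 3 matching b row(s), so 3 row(s) emitted.
- dept_id=2: 6 matching b row(s), so 6 row(s) emitted.
- dept_id=3: 3 matching b row(s), so 3 row(s) emitted.
- dept_id=6: no b row matches, row kept with b columns NULL.
- dept_id=3: 3 matching b row(s), so 3 row(s) emitted.
- dept_id=NULL: no b row matches, row kept with b columns NULL.
- dept_id=5: 1 matching b row(s), so 1 row(s) emitted.
- dept_id=4: 2 matching b row(s), so 2 row(s) emitted.
Total: 25 matched + 2 padded = 27 rows.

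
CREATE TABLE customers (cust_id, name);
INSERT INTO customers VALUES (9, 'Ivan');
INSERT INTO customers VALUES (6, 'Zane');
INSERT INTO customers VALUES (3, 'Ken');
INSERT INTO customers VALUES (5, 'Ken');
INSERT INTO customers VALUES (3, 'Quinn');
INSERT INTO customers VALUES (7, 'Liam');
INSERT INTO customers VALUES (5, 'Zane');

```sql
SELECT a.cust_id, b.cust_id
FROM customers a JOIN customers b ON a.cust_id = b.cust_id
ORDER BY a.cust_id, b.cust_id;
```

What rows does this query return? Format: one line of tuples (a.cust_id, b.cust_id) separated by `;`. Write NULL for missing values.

(3, 3); (3, 3); (3, 3); (3, 3); (5, 5); (5, 5); (5, 5); (5, 5); (6, 6); (7, 7); (9, 9)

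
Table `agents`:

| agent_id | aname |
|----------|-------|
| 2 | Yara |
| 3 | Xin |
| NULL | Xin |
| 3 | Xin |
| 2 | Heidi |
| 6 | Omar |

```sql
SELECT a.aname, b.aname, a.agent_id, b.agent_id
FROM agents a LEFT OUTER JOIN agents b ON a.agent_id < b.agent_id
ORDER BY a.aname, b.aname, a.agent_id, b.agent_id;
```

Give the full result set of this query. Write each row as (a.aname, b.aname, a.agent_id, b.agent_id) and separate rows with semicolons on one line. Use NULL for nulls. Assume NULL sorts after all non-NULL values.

LEFT JOIN keeps every row from `agents a`; unmatched rows get NULL for `agents b`'s columns.
Matching on a.agent_id < b.agent_id. A NULL in a compared column never satisfies the condition.
Matched pairs: 8; unmatched a rows kept: 2.

(Heidi, Omar, 2, 6); (Heidi, Xin, 2, 3); (Heidi, Xin, 2, 3); (Omar, NULL, 6, NULL); (Xin, Omar, 3, 6); (Xin, Omar, 3, 6); (Xin, NULL, NULL, NULL); (Yara, Omar, 2, 6); (Yara, Xin, 2, 3); (Yara, Xin, 2, 3)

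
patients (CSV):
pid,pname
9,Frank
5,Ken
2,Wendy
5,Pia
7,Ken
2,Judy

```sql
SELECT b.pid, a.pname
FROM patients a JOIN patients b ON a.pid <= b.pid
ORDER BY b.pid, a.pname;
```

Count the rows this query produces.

23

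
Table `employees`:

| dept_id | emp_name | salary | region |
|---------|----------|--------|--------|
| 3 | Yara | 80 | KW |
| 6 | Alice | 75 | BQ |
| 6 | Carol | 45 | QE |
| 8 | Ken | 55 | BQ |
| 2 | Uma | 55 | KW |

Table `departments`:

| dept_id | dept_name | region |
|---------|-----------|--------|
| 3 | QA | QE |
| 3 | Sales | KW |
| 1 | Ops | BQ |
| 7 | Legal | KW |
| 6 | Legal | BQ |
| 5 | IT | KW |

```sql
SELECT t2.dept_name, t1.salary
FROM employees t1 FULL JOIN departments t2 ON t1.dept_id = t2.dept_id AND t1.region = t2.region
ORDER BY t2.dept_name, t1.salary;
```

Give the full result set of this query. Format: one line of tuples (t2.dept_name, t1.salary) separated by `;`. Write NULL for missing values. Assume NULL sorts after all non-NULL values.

FULL OUTER JOIN keeps every row from both sides; unmatched rows get NULL for the other side's columns.
Matching on t1.dept_id = t2.dept_id AND t1.region = t2.region.
Matched pairs: 2; unmatched t1 rows kept: 3; unmatched t2 rows kept: 4.

(IT, NULL); (Legal, 75); (Legal, NULL); (Ops, NULL); (QA, NULL); (Sales, 80); (NULL, 45); (NULL, 55); (NULL, 55)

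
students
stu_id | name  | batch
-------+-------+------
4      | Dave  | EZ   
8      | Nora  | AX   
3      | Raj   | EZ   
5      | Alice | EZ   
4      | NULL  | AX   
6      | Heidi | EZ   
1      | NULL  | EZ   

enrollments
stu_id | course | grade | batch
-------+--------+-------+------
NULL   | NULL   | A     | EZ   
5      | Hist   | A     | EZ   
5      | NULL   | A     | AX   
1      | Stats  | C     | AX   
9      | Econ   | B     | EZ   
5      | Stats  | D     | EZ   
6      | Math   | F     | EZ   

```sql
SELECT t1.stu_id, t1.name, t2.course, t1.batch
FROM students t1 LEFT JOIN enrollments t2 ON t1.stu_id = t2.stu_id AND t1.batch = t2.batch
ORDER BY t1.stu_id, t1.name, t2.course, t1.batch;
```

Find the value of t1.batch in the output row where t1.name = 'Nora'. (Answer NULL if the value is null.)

AX

LEFT JOIN keeps every row from `students`; unmatched rows get NULL for `enrollments`'s columns.
Matching on t1.stu_id = t2.stu_id AND t1.batch = t2.batch. A NULL in a compared column never satisfies the condition.
- stu_id=4, batch=EZ: no t2 row matches, row kept with t2 columns NULL.
- stu_id=8, batch=AX: no t2 row matches, row kept with t2 columns NULL.
- stu_id=3, batch=EZ: no t2 row matches, row kept with t2 columns NULL.
- stu_id=5, batch=EZ: 2 matching t2 row(s), so 2 row(s) emitted.
- stu_id=4, batch=AX: no t2 row matches, row kept with t2 columns NULL.
- stu_id=6, batch=EZ: 1 matching t2 row(s), so 1 row(s) emitted.
- stu_id=1, batch=EZ: no t2 row matches, row kept with t2 columns NULL.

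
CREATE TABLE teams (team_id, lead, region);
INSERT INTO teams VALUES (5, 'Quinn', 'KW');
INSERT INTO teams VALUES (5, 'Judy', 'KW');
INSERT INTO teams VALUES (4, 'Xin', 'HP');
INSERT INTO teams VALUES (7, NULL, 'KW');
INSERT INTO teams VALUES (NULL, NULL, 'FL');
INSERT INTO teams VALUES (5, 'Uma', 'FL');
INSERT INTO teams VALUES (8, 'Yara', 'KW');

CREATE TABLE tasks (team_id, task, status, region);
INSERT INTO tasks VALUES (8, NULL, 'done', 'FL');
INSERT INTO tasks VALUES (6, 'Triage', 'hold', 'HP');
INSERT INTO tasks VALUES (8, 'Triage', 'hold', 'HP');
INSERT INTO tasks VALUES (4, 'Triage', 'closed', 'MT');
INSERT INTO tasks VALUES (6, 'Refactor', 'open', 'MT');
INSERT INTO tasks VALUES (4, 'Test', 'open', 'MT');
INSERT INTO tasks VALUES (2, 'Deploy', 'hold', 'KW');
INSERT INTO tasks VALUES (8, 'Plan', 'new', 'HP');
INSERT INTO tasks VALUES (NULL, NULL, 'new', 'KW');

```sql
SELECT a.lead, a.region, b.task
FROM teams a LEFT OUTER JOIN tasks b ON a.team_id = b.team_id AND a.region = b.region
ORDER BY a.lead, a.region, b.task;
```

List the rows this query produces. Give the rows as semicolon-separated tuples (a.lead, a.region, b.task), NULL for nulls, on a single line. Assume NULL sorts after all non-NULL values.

(Judy, KW, NULL); (Quinn, KW, NULL); (Uma, FL, NULL); (Xin, HP, NULL); (Yara, KW, NULL); (NULL, FL, NULL); (NULL, KW, NULL)

LEFT JOIN keeps every row from `teams`; unmatched rows get NULL for `tasks`'s columns.
Matching on a.team_id = b.team_id AND a.region = b.region. A NULL in a compared column never satisfies the condition.
Matched pairs: 0; unmatched a rows kept: 7.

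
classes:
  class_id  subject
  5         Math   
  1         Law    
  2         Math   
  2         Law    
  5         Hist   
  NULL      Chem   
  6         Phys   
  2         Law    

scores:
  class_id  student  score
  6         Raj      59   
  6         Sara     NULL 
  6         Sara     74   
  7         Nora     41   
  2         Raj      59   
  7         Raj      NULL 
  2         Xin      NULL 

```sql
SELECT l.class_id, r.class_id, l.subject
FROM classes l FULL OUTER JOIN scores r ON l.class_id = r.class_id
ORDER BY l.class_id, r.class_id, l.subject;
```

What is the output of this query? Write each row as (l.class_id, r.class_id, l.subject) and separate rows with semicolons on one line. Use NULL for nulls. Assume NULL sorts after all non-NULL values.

(1, NULL, Law); (2, 2, Law); (2, 2, Law); (2, 2, Law); (2, 2, Law); (2, 2, Math); (2, 2, Math); (5, NULL, Hist); (5, NULL, Math); (6, 6, Phys); (6, 6, Phys); (6, 6, Phys); (NULL, 7, NULL); (NULL, 7, NULL); (NULL, NULL, Chem)

FULL OUTER JOIN keeps every row from both sides; unmatched rows get NULL for the other side's columns.
Matching on l.class_id = r.class_id. A NULL in a compared column never satisfies the condition.
- l row (class_id=5): no match → kept, r columns NULL.
- l row (class_id=1): no match → kept, r columns NULL.
- l row (class_id=2): matches 2 r row(s) → 2 output row(s).
- l row (class_id=2): matches 2 r row(s) → 2 output row(s).
- l row (class_id=5): no match → kept, r columns NULL.
- l row (class_id=NULL): no match → kept, r columns NULL.
- l row (class_id=6): matches 3 r row(s) → 3 output row(s).
- l row (class_id=2): matches 2 r row(s) → 2 output row(s).
- plus 2 unmatched r row(s), each kept with NULL l columns.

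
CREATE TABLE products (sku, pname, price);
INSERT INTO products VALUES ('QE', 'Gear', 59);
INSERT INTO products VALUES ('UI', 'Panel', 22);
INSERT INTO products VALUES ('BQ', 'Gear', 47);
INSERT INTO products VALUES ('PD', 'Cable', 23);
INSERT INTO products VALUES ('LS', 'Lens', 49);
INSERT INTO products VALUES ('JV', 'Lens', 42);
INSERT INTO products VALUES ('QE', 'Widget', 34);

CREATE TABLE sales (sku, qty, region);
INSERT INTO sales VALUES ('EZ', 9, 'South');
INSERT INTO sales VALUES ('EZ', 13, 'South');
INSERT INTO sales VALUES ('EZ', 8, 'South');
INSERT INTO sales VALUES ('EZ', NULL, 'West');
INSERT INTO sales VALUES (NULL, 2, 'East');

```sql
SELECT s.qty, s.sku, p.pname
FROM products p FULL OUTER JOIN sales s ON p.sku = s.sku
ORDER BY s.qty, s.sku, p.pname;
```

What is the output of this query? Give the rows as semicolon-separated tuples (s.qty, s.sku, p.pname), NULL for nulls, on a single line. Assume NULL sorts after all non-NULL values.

(2, NULL, NULL); (8, EZ, NULL); (9, EZ, NULL); (13, EZ, NULL); (NULL, EZ, NULL); (NULL, NULL, Cable); (NULL, NULL, Gear); (NULL, NULL, Gear); (NULL, NULL, Lens); (NULL, NULL, Lens); (NULL, NULL, Panel); (NULL, NULL, Widget)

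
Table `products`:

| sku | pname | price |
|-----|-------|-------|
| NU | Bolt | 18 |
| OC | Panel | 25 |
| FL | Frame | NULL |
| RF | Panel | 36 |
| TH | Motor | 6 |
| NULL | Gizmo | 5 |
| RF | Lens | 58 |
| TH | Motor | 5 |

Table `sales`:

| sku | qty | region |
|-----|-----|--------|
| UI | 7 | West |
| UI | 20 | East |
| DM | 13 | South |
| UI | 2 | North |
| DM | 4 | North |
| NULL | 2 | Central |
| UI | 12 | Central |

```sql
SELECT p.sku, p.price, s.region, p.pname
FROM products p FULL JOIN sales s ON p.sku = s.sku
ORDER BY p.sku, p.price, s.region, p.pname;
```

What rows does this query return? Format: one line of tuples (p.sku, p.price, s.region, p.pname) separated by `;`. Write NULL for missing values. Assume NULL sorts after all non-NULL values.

(FL, NULL, NULL, Frame); (NU, 18, NULL, Bolt); (OC, 25, NULL, Panel); (RF, 36, NULL, Panel); (RF, 58, NULL, Lens); (TH, 5, NULL, Motor); (TH, 6, NULL, Motor); (NULL, 5, NULL, Gizmo); (NULL, NULL, Central, NULL); (NULL, NULL, Central, NULL); (NULL, NULL, East, NULL); (NULL, NULL, North, NULL); (NULL, NULL, North, NULL); (NULL, NULL, South, NULL); (NULL, NULL, West, NULL)

FULL OUTER JOIN keeps every row from both sides; unmatched rows get NULL for the other side's columns.
Matching on p.sku = s.sku. A NULL in a compared column never satisfies the condition.
- p row (sku=NU): no match → kept, s columns NULL.
- p row (sku=OC): no match → kept, s columns NULL.
- p row (sku=FL): no match → kept, s columns NULL.
- p row (sku=RF): no match → kept, s columns NULL.
- p row (sku=TH): no match → kept, s columns NULL.
- p row (sku=NULL): no match → kept, s columns NULL.
- p row (sku=RF): no match → kept, s columns NULL.
- p row (sku=TH): no match → kept, s columns NULL.
- 7 s row(s) had no p match → kept, p columns NULL.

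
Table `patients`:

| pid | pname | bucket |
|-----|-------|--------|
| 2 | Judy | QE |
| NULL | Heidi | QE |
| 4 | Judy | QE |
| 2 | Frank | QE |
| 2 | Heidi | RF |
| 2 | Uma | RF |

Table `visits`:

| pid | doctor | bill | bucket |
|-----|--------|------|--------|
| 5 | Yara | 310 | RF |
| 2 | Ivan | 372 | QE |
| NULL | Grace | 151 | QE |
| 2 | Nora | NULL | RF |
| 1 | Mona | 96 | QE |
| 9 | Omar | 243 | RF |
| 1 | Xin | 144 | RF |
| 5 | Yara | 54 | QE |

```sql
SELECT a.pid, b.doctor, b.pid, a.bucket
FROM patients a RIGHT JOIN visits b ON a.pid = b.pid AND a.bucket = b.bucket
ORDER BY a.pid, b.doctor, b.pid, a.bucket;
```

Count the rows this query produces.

RIGHT JOIN keeps every row from `visits`; unmatched rows get NULL for `patients`'s columns.
Matching on a.pid = b.pid AND a.bucket = b.bucket. A NULL in a compared column never satisfies the condition.
- a (pid=2, bucket=QE) pairs with 1 row(s) of b.
- a (pid=NULL, bucket=QE) has no partner in b.
- a (pid=4, bucket=QE) has no partner in b.
- a (pid=2, bucket=QE) pairs with 1 row(s) of b.
- a (pid=2, bucket=RF) pairs with 1 row(s) of b.
- a (pid=2, bucket=RF) pairs with 1 row(s) of b.
- 6 row(s) from b found no a partner → padded with NULL.
Total: 4 matched + 6 padded = 10 rows.

10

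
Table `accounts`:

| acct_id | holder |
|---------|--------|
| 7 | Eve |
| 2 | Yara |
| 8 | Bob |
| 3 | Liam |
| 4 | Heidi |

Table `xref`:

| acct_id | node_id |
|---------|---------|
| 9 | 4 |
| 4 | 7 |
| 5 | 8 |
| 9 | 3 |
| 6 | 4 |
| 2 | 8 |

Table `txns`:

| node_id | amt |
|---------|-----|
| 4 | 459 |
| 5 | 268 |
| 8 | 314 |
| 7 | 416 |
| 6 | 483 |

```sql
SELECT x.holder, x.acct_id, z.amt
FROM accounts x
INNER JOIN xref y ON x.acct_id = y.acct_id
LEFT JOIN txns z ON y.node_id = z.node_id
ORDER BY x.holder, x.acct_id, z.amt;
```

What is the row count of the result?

Evaluate left to right. First `accounts x INNER JOIN xref y` on acct_id: 2 row(s).
Then LEFT JOIN `txns z` on node_id: each of those 2 rows is kept; rows whose y.node_id has no match in z get NULL for z's columns.
Result: 2 row(s).

2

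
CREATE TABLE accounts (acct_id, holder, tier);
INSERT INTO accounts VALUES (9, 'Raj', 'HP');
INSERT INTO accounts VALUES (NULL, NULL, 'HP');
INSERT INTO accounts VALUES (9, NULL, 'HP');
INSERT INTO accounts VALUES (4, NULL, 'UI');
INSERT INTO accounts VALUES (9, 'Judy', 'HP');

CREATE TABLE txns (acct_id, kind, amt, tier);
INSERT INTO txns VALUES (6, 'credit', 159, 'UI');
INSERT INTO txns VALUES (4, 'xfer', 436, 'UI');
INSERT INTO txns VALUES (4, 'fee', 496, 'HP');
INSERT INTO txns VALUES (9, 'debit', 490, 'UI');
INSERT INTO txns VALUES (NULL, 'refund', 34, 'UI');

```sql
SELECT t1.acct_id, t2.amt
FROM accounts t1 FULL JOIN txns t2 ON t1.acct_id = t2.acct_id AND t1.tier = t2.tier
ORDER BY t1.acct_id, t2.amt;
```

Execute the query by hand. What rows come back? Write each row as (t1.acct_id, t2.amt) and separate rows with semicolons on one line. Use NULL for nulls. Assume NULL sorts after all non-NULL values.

FULL OUTER JOIN keeps every row from both sides; unmatched rows get NULL for the other side's columns.
Matching on t1.acct_id = t2.acct_id AND t1.tier = t2.tier. A NULL in a compared column never satisfies the condition.
Matched pairs: 1; unmatched t1 rows kept: 4; unmatched t2 rows kept: 4.

(4, 436); (9, NULL); (9, NULL); (9, NULL); (NULL, 34); (NULL, 159); (NULL, 490); (NULL, 496); (NULL, NULL)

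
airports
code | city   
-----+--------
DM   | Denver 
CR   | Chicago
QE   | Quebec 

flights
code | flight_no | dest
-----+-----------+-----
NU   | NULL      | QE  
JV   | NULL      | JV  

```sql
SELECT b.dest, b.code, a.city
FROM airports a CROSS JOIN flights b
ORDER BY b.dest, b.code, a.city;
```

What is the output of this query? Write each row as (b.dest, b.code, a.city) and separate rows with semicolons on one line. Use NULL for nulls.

(JV, JV, Chicago); (JV, JV, Denver); (JV, JV, Quebec); (QE, NU, Chicago); (QE, NU, Denver); (QE, NU, Quebec)

CROSS JOIN pairs every row of `airports` with every row of `flights`: 3 × 2 = 6 rows.
After projecting and ordering:
b.dest | b.code | a.city
JV | JV | Chicago
JV | JV | Denver
JV | JV | Quebec
QE | NU | Chicago
QE | NU | Denver
QE | NU | Quebec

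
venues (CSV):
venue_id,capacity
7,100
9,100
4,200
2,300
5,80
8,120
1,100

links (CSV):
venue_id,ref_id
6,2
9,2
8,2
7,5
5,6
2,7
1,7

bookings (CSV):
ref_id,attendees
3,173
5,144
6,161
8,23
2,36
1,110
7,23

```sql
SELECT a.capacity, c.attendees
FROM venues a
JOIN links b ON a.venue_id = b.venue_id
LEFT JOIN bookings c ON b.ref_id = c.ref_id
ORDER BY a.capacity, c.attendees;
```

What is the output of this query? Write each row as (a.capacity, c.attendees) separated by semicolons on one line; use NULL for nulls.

(80, 161); (100, 23); (100, 36); (100, 144); (120, 36); (300, 23)

Evaluate left to right. First `venues a INNER JOIN links b` on venue_id: 6 row(s).
Then LEFT JOIN `bookings c` on ref_id: each of those 6 rows is kept; rows whose b.ref_id has no match in c get NULL for c's columns.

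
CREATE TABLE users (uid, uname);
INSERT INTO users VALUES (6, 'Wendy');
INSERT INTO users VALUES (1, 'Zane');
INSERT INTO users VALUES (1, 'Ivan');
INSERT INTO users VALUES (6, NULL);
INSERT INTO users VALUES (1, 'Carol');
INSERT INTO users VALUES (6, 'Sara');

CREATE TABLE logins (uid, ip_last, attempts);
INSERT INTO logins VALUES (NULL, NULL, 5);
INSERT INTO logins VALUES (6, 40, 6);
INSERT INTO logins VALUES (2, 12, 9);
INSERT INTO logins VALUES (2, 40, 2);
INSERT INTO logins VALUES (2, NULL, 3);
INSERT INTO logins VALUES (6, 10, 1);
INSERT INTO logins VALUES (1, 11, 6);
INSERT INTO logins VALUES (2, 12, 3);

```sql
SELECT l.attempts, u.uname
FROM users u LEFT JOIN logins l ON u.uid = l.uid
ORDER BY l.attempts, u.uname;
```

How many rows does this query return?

LEFT JOIN keeps every row from `users`; unmatched rows get NULL for `logins`'s columns.
Matching on u.uid = l.uid. A NULL in a compared column never satisfies the condition.
Matched pairs: 9; unmatched u rows kept: 0.
Total: 9 rows.

9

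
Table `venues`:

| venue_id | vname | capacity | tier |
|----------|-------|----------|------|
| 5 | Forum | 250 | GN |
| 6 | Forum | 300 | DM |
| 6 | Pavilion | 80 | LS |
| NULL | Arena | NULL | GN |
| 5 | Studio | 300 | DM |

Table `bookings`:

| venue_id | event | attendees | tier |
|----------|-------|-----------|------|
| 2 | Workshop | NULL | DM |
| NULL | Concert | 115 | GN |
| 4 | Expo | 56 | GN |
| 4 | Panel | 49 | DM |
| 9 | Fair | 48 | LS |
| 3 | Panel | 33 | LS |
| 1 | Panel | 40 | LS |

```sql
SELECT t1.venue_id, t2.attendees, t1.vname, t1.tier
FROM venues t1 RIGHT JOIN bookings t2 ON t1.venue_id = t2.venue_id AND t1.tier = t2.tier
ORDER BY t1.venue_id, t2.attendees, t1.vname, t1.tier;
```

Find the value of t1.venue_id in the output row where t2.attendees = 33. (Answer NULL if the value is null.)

RIGHT JOIN keeps every row from `bookings`; unmatched rows get NULL for `venues`'s columns.
Matching on t1.venue_id = t2.venue_id AND t1.tier = t2.tier. A NULL in a compared column never satisfies the condition.
- t1[0] venue_id=5, tier=GN → no match.
- t1[1] venue_id=6, tier=DM → no match.
- t1[2] venue_id=6, tier=LS → no match.
- t1[3] venue_id=NULL, tier=GN → no match.
- t1[4] venue_id=5, tier=DM → no match.
- 7 row(s) from t2 found no t1 partner → padded with NULL.

NULL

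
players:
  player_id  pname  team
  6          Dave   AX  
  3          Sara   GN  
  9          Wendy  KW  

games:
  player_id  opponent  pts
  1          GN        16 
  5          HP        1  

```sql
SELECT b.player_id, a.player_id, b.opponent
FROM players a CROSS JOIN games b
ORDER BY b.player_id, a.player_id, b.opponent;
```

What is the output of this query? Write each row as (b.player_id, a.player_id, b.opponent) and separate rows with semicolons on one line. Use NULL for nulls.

CROSS JOIN pairs every row of `players` with every row of `games`: 3 × 2 = 6 rows.

(1, 3, GN); (1, 6, GN); (1, 9, GN); (5, 3, HP); (5, 6, HP); (5, 9, HP)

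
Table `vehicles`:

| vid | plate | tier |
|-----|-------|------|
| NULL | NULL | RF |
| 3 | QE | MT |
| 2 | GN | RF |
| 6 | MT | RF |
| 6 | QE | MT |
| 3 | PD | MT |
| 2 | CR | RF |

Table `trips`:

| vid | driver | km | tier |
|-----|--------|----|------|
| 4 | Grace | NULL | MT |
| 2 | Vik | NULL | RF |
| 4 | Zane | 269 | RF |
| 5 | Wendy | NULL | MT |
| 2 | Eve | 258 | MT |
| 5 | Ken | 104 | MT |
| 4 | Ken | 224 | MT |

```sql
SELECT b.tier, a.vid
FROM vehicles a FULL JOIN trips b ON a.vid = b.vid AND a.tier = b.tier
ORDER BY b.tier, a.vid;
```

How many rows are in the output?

FULL OUTER JOIN keeps every row from both sides; unmatched rows get NULL for the other side's columns.
Matching on a.vid = b.vid AND a.tier = b.tier. A NULL in a compared column never satisfies the condition.
Matched pairs: 2; unmatched a rows kept: 5; unmatched b rows kept: 6.
Total: 2 matched + 11 padded = 13 rows.

13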